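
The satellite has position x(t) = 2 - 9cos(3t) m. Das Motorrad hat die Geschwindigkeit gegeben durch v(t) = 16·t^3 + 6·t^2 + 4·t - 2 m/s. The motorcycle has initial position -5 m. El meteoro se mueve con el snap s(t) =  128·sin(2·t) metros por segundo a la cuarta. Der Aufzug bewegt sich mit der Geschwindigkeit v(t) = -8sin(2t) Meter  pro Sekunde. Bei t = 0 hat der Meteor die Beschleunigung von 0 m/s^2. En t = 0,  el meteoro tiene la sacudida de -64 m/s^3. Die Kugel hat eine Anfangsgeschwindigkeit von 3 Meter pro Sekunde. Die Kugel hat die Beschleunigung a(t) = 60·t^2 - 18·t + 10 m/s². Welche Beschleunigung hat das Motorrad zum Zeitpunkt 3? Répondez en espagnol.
Partiendo de la velocidad v(t) = 16·t^3 + 6·t^2 + 4·t - 2, tomamos 1 derivada. La derivada de la velocidad da la aceleración: a(t) = 48·t^2 + 12·t + 4. Tenemos la aceleración a(t) = 48·t^2 + 12·t + 4. Sustituyendo t = 3: a(3) = 472.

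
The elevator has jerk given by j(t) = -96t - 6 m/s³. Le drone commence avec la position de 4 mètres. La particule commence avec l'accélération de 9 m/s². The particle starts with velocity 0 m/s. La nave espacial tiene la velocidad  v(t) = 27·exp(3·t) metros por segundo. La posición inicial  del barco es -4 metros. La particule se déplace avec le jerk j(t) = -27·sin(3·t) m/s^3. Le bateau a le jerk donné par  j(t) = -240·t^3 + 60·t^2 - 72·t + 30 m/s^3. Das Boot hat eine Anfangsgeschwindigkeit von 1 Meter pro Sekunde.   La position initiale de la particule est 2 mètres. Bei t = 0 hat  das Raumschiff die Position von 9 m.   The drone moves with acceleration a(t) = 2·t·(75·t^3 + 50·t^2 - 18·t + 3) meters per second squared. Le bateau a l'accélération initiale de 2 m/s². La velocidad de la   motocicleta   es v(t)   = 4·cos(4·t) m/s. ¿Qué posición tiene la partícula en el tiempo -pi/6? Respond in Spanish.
Debemos encontrar la antiderivada de nuestra ecuación de la sacudida j(t) = -27·sin(3·t) 3 veces. La antiderivada de la sacudida, con a(0) = 9, da la aceleración: a(t) = 9·cos(3·t). La integral de la aceleración, con v(0) = 0, da la velocidad: v(t) = 3·sin(3·t). Integrando la velocidad y usando la condición inicial x(0) = 2, obtenemos x(t) = 3 - cos(3·t). Usando x(t) = 3 - cos(3·t) y sustituyendo t = -pi/6, encontramos x = 3.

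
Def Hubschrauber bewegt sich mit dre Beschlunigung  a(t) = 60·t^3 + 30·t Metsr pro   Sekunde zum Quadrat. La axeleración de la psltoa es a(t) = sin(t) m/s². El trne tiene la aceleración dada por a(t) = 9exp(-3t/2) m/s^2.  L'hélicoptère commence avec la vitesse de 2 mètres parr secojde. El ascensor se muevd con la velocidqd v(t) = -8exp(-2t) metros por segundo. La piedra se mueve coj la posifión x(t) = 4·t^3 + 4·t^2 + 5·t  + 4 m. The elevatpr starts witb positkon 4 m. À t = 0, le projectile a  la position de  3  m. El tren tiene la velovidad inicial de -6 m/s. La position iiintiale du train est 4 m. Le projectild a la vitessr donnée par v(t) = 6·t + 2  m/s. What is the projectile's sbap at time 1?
We must differentiate our velocity equation v(t) = 6·t + 2 3 times. Taking d/dt of v(t), we find a(t) = 6. The derivative of acceleration gives jerk: j(t) = 0. The derivative of jerk gives snap: s(t) = 0. From the given snap equation s(t) = 0, we substitute t = 1 to get s = 0.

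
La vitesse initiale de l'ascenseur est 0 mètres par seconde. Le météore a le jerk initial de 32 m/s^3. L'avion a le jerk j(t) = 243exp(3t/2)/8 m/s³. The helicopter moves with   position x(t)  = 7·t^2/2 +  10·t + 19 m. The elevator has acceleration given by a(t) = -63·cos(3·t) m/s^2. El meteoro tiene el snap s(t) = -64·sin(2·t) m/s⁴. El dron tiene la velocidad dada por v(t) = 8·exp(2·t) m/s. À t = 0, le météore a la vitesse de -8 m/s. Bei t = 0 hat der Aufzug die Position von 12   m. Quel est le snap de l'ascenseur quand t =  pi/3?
Nous devons dériver notre équation de l'accélération a(t) = -63·cos(3·t) 2 fois. En dérivant l'accélération, nous obtenons le jerk: j(t) = 189·sin(3·t). La dérivée du jerk donne le snap: s(t) = 567·cos(3·t). Nous avons le snap s(t) = 567·cos(3·t). En substituant t = pi/3: s(pi/3) = -567.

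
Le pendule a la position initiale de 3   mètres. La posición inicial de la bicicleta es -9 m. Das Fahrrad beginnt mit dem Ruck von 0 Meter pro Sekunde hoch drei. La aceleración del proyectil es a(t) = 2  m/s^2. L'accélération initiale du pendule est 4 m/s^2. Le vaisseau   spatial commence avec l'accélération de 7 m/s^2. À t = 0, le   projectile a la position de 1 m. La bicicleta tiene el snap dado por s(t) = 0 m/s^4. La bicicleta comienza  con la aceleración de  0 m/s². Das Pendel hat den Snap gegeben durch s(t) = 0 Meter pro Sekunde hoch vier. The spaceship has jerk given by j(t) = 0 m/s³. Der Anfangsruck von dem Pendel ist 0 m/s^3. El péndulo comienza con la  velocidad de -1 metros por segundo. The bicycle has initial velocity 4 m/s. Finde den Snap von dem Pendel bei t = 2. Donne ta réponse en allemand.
Mit s(t) = 0 und Einsetzen von t = 2, finden wir s = 0.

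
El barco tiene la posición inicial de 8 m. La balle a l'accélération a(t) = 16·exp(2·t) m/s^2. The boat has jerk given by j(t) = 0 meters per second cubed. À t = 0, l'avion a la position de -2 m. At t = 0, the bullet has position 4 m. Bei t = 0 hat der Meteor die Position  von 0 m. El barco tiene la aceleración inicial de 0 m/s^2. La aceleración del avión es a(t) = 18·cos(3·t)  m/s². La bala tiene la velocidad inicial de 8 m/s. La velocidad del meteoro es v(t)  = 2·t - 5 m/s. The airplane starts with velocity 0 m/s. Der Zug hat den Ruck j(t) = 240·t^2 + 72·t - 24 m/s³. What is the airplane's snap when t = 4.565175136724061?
We must differentiate our acceleration equation a(t) = 18·cos(3·t) 2 times. Differentiating acceleration, we get jerk: j(t) = -54·sin(3·t). The derivative of jerk gives snap: s(t) = -162·cos(3·t). Using s(t) = -162·cos(3·t) and substituting t = 4.565175136724061, we find s = -69.2426990827233.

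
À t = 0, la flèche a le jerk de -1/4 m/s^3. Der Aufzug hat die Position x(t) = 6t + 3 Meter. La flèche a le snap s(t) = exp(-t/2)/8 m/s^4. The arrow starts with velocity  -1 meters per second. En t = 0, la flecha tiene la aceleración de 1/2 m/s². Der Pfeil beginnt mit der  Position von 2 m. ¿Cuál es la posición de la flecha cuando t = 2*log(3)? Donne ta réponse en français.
Pour résoudre ceci, nous devons prendre 4 intégrales de notre équation du snap s(t) = exp(-t/2)/8. L'intégrale du snap, avec j(0) = -1/4, donne le jerk: j(t) = -exp(-t/2)/4. La primitive du jerk, avec a(0) = 1/2, donne l'accélération: a(t) = exp(-t/2)/2. La primitive de l'accélération est la vitesse. En utilisant v(0) = -1, nous obtenons v(t) = -exp(-t/2). L'intégrale de la vitesse est la position. En utilisant x(0) = 2, nous obtenons x(t) = 2·exp(-t/2). De l'équation de la position x(t) = 2·exp(-t/2), nous substituons t = 2*log(3) pour obtenir x = 2/3.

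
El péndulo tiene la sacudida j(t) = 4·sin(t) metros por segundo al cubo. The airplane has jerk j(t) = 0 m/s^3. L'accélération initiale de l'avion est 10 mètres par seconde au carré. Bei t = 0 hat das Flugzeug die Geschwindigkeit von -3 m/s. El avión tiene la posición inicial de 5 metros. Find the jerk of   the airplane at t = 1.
We have jerk j(t) = 0. Substituting t = 1: j(1) = 0.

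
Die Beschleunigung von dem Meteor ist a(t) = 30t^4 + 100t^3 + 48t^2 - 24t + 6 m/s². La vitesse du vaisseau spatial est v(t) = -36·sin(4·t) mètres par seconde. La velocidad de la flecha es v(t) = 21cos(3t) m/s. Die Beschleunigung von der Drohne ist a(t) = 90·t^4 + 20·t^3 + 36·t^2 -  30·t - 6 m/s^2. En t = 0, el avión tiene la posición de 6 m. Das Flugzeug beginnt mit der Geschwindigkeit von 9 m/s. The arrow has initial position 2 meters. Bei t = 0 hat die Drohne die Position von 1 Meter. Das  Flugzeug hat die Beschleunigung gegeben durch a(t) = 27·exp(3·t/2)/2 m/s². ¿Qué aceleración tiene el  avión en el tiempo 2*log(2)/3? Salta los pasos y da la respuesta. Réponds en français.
a(2*log(2)/3) = 27.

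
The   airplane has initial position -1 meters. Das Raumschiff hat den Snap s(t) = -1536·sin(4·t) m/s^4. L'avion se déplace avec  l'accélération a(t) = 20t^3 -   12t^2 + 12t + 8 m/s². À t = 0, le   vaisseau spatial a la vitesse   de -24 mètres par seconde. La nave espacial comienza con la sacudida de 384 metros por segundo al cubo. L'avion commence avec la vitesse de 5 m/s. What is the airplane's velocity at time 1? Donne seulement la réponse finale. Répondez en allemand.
Die Antwort ist 20.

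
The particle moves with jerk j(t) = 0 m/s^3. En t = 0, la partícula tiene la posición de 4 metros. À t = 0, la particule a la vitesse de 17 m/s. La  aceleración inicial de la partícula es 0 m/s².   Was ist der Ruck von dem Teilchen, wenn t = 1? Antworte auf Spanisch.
Tenemos la sacudida j(t) = 0. Sustituyendo t = 1: j(1) = 0.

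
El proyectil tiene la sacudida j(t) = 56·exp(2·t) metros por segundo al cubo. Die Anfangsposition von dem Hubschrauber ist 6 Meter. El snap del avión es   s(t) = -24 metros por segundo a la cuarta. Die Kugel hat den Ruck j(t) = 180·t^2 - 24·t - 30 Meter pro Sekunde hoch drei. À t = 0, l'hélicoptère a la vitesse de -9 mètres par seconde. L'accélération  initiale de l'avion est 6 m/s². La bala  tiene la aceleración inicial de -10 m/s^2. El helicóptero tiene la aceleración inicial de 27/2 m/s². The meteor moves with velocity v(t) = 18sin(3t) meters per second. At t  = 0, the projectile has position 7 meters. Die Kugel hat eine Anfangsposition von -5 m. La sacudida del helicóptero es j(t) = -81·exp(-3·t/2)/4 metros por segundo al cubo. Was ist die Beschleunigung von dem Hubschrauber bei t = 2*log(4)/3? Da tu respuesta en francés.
Pour résoudre ceci, nous devons prendre 1 primitive de notre équation du jerk j(t) = -81·exp(-3·t/2)/4. En prenant ∫j(t)dt et en appliquant a(0) = 27/2, nous trouvons a(t) = 27·exp(-3·t/2)/2. De l'équation de l'accélération a(t) = 27·exp(-3·t/2)/2, nous substituons t = 2*log(4)/3 pour obtenir a = 27/8.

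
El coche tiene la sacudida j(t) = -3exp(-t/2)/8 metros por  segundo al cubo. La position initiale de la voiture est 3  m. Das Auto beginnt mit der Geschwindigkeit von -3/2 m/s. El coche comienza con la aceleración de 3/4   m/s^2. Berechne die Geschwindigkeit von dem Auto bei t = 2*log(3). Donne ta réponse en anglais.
Starting from jerk j(t) = -3·exp(-t/2)/8, we take 2 antiderivatives. The antiderivative of jerk, with a(0) = 3/4, gives acceleration: a(t) = 3·exp(-t/2)/4. The antiderivative of acceleration, with v(0) = -3/2, gives velocity: v(t) = -3·exp(-t/2)/2. We have velocity v(t) = -3·exp(-t/2)/2. Substituting t = 2*log(3): v(2*log(3)) = -1/2.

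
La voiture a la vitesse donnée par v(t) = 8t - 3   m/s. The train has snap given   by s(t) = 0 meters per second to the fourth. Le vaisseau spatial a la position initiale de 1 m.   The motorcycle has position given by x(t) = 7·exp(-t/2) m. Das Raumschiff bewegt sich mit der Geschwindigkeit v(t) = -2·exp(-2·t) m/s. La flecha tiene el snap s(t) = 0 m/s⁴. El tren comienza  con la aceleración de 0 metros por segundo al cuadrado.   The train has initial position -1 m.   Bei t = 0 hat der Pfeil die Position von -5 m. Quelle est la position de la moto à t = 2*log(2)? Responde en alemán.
Wir haben die Position x(t) = 7·exp(-t/2). Durch Einsetzen von t = 2*log(2): x(2*log(2)) = 7/2.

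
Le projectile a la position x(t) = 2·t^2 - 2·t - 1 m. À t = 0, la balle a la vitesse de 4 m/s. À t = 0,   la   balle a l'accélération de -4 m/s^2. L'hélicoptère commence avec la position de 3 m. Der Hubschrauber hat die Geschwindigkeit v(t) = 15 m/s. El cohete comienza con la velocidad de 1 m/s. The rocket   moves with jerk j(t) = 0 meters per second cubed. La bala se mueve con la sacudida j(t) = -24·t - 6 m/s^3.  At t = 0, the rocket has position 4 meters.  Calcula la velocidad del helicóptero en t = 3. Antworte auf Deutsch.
Aus der Gleichung für die Geschwindigkeit v(t) = 15, setzen wir t = 3 ein und erhalten v = 15.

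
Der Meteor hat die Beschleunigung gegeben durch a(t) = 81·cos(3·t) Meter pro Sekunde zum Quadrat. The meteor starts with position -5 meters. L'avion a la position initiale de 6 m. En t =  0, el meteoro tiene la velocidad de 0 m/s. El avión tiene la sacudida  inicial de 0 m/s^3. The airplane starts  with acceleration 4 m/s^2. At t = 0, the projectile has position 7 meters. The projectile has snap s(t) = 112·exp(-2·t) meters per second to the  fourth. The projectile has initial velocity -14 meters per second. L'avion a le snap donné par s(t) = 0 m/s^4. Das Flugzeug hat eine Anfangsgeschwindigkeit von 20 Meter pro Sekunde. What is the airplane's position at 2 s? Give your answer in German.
Wir müssen das Integral unserer Gleichung für den Snap s(t) = 0 4-mal finden. Durch Integration von dem Snap und Verwendung der Anfangsbedingung j(0) = 0, erhalten wir j(t) = 0. Mit ∫j(t)dt und Anwendung von a(0) = 4, finden wir a(t) = 4. Das Integral von der Beschleunigung ist die Geschwindigkeit. Mit v(0) = 20 erhalten wir v(t) = 4·t + 20. Das Integral von der Geschwindigkeit ist die Position. Mit x(0) = 6 erhalten wir x(t) = 2·t^2 + 20·t + 6. Wir haben die Position x(t) = 2·t^2 + 20·t + 6. Durch Einsetzen von t = 2: x(2) = 54.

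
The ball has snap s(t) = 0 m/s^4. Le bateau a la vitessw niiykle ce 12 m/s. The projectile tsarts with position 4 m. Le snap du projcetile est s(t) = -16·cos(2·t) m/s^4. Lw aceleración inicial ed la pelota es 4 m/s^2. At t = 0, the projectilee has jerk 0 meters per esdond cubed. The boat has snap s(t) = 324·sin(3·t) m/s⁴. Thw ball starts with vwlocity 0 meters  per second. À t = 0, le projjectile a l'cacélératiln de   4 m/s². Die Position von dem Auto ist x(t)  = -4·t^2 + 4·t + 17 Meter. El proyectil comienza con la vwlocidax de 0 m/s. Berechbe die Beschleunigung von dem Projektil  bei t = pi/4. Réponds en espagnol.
Debemos encontrar la integral de nuestra ecuación del snap s(t) = -16·cos(2·t) 2 veces. La antiderivada del snap, con j(0) = 0, da la sacudida: j(t) = -8·sin(2·t). Tomando ∫j(t)dt y aplicando a(0) = 4, encontramos a(t) = 4·cos(2·t). Tenemos la aceleración a(t) = 4·cos(2·t). Sustituyendo t = pi/4: a(pi/4) = 0.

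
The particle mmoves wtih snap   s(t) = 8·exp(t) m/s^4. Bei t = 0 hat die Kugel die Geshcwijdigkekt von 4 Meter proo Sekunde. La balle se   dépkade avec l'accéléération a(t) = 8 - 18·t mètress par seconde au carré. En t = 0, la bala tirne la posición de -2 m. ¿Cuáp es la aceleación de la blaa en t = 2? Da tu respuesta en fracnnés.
De l'équation de l'accélération a(t) = 8 - 18·t, nous substituons t = 2 pour obtenir a = -28.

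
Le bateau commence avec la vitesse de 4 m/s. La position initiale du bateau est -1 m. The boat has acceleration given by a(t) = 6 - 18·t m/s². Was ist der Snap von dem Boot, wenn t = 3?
Um dies zu lösen, müssen wir 2 Ableitungen unserer Gleichung für die Beschleunigung a(t) = 6 - 18·t nehmen. Durch Ableiten von der Beschleunigung erhalten wir den Ruck: j(t) = -18. Die Ableitung von dem Ruck ergibt den Snap: s(t) = 0. Wir haben den Snap s(t) = 0. Durch Einsetzen von t = 3: s(3) = 0.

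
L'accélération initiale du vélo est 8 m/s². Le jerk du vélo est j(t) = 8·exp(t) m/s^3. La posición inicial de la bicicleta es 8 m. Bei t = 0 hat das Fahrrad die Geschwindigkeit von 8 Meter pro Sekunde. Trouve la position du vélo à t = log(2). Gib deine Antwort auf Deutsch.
Wir müssen unsere Gleichung für den Ruck j(t) = 8·exp(t) 3-mal integrieren. Durch Integration von dem Ruck und Verwendung der Anfangsbedingung a(0) = 8, erhalten wir a(t) = 8·exp(t). Das Integral von der Beschleunigung ist die Geschwindigkeit. Mit v(0) = 8 erhalten wir v(t) = 8·exp(t). Das Integral von der Geschwindigkeit, mit x(0) = 8, ergibt die Position: x(t) = 8·exp(t). Wir haben die Position x(t) = 8·exp(t). Durch Einsetzen von t = log(2): x(log(2)) = 16.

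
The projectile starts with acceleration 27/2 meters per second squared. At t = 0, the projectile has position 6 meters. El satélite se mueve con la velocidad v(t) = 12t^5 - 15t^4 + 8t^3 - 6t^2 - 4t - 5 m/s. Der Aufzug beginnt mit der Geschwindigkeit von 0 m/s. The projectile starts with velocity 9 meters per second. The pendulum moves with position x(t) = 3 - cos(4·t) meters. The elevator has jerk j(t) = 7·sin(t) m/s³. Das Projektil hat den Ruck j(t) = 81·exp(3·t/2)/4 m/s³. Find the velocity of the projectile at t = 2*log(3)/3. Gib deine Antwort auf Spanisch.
Debemos encontrar la integral de nuestra ecuación de la sacudida j(t) = 81·exp(3·t/2)/4 2 veces. Tomando ∫j(t)dt y aplicando a(0) = 27/2, encontramos a(t) = 27·exp(3·t/2)/2. La antiderivada de la aceleración es la velocidad. Usando v(0) = 9, obtenemos v(t) = 9·exp(3·t/2). Tenemos la velocidad v(t) = 9·exp(3·t/2). Sustituyendo t = 2*log(3)/3: v(2*log(3)/3) = 27.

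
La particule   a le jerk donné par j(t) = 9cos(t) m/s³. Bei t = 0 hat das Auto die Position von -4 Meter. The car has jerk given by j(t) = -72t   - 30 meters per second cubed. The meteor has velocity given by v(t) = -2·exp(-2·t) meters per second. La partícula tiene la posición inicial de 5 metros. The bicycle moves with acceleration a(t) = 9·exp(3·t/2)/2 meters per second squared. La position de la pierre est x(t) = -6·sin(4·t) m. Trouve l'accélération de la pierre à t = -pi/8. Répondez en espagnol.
Para resolver esto, necesitamos tomar 2 derivadas de nuestra ecuación de la posición x(t) = -6·sin(4·t). La derivada de la posición da la velocidad: v(t) = -24·cos(4·t). La derivada de la velocidad da la aceleración: a(t) = 96·sin(4·t). De la ecuación de la aceleración a(t) = 96·sin(4·t), sustituimos t = -pi/8 para obtener a = -96.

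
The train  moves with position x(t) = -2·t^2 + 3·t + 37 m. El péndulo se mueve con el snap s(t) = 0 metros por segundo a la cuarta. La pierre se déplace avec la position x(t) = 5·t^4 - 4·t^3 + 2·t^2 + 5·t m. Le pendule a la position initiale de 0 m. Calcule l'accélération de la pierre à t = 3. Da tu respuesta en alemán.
Um dies zu lösen, müssen wir 2 Ableitungen unserer Gleichung für die Position x(t) = 5·t^4 - 4·t^3 + 2·t^2 + 5·t nehmen. Die Ableitung von der Position ergibt die Geschwindigkeit: v(t) = 20·t^3 - 12·t^2 + 4·t + 5. Die Ableitung von der Geschwindigkeit ergibt die Beschleunigung: a(t) = 60·t^2 - 24·t + 4. Mit a(t) = 60·t^2 - 24·t + 4 und Einsetzen von t = 3, finden wir a = 472.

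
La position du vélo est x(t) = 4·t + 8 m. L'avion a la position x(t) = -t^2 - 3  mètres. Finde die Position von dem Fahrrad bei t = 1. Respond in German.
Mit x(t) = 4·t + 8 und Einsetzen von t = 1, finden wir x = 12.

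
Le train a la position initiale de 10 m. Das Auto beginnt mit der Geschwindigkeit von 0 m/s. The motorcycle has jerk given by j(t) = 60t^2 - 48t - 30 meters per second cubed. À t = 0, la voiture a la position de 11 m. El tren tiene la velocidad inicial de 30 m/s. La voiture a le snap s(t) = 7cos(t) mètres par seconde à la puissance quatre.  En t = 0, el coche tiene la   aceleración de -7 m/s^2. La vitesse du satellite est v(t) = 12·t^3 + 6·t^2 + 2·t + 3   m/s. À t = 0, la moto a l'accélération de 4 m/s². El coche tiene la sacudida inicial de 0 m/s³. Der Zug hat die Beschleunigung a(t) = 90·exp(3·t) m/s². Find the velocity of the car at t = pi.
We must find the antiderivative of our snap equation s(t) = 7·cos(t) 3 times. The antiderivative of snap is jerk. Using j(0) = 0, we get j(t) = 7·sin(t). The antiderivative of jerk, with a(0) = -7, gives acceleration: a(t) = -7·cos(t). Taking ∫a(t)dt and applying v(0) = 0, we find v(t) = -7·sin(t). We have velocity v(t) = -7·sin(t). Substituting t = pi: v(pi) = 0.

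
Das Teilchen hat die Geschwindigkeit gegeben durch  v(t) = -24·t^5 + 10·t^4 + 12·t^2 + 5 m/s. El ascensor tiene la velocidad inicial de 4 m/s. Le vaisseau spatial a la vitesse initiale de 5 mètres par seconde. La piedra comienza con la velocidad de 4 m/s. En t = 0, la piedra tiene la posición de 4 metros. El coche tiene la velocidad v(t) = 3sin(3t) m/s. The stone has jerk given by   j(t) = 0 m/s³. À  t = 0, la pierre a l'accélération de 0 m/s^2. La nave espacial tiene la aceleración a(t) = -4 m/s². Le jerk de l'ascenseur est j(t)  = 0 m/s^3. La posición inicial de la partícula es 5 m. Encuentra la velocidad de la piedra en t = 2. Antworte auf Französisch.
En partant du jerk j(t) = 0, nous prenons 2 primitives. L'intégrale du jerk est l'accélération. En utilisant a(0) = 0, nous obtenons a(t) = 0. En prenant ∫a(t)dt et en appliquant v(0) = 4, nous trouvons v(t) = 4. De l'équation de la vitesse v(t) = 4, nous substituons t = 2 pour obtenir v = 4.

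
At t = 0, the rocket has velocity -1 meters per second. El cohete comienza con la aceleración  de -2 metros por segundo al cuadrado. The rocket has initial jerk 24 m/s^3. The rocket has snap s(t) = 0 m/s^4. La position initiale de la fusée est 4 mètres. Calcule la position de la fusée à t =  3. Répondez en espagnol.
Para resolver esto, necesitamos tomar 4 antiderivadas de nuestra ecuación del snap s(t) = 0. Tomando ∫s(t)dt y aplicando j(0) = 24, encontramos j(t) = 24. Tomando ∫j(t)dt y aplicando a(0) = -2, encontramos a(t) = 24·t - 2. La antiderivada de la aceleración es la velocidad. Usando v(0) = -1, obtenemos v(t) = 12·t^2 - 2·t - 1. Integrando la velocidad y usando la condición inicial x(0) = 4, obtenemos x(t) = 4·t^3 - t^2 - t + 4. Tenemos la posición x(t) = 4·t^3 - t^2 - t + 4. Sustituyendo t = 3: x(3) = 100.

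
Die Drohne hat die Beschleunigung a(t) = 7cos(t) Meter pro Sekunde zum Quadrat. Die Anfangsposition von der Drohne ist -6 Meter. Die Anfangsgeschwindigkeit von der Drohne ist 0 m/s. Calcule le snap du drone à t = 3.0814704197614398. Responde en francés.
Nous devons dériver notre équation de l'accélération a(t) = 7·cos(t) 2 fois. En dérivant l'accélération, nous obtenons le jerk: j(t) = -7·sin(t). En dérivant le jerk, nous obtenons le snap: s(t) = -7·cos(t). Nous avons le snap s(t) = -7·cos(t). En substituant t = 3.0814704197614398: s(3.0814704197614398) = 6.98735241993625.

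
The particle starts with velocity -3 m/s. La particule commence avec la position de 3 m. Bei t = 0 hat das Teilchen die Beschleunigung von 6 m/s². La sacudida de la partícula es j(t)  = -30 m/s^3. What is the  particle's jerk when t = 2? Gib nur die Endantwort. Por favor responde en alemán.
Bei t = 2, j = -30.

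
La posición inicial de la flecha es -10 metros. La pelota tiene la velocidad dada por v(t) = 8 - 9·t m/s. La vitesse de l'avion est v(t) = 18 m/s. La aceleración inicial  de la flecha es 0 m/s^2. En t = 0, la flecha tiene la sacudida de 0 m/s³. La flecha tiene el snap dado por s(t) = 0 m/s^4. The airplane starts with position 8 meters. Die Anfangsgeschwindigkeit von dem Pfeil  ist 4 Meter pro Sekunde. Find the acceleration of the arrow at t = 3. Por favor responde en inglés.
We need to integrate our snap equation s(t) = 0 2 times. Taking ∫s(t)dt and applying j(0) = 0, we find j(t) = 0. Integrating jerk and using the initial condition a(0) = 0, we get a(t) = 0. We have acceleration a(t) = 0. Substituting t = 3: a(3) = 0.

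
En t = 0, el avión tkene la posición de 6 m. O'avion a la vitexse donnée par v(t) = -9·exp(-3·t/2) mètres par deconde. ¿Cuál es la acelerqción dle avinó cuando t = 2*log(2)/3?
Partiendo de la velocidad v(t) = -9·exp(-3·t/2), tomamos 1 derivada. Tomando d/dt de v(t), encontramos a(t) = 27·exp(-3·t/2)/2. Usando a(t) = 27·exp(-3·t/2)/2 y sustituyendo t = 2*log(2)/3, encontramos a = 27/4.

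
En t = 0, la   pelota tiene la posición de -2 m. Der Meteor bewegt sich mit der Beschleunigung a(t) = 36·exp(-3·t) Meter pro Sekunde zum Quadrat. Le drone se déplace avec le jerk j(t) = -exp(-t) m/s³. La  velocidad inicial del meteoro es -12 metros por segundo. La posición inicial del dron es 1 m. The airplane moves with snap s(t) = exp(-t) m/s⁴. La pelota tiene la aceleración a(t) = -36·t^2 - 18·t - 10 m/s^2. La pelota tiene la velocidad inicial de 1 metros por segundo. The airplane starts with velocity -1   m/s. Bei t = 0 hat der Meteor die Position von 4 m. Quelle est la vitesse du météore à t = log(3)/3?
Nous devons intégrer notre équation de l'accélération a(t) = 36·exp(-3·t) 1 fois. En prenant ∫a(t)dt et en appliquant v(0) = -12, nous trouvons v(t) = -12·exp(-3·t). De l'équation de la vitesse v(t) = -12·exp(-3·t), nous substituons t = log(3)/3 pour obtenir v = -4.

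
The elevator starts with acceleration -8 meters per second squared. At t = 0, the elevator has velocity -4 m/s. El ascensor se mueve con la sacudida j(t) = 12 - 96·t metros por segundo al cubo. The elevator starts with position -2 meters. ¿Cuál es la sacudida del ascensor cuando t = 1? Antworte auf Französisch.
Nous avons le jerk j(t) = 12 - 96·t. En substituant t = 1: j(1) = -84.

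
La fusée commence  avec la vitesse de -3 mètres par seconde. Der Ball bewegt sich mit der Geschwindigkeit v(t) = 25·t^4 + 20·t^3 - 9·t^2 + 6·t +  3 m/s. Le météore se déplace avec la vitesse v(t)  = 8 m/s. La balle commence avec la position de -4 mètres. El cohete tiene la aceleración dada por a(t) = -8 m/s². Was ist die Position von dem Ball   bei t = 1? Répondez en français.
Nous devons trouver la primitive de notre équation de la vitesse v(t) = 25·t^4 + 20·t^3 - 9·t^2 + 6·t + 3 1 fois. En intégrant la vitesse et en utilisant la condition initiale x(0) = -4, nous obtenons x(t) = 5·t^5 + 5·t^4 - 3·t^3 + 3·t^2 + 3·t - 4. Nous avons la position x(t) = 5·t^5 + 5·t^4 - 3·t^3 + 3·t^2 + 3·t - 4. En substituant t = 1: x(1) = 9.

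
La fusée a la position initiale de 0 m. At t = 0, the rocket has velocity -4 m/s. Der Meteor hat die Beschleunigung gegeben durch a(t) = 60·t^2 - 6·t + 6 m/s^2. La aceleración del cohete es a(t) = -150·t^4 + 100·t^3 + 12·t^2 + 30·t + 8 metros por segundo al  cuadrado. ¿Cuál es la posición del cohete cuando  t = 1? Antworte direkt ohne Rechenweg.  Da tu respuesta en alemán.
Die Position bei t = 1 ist x = 6.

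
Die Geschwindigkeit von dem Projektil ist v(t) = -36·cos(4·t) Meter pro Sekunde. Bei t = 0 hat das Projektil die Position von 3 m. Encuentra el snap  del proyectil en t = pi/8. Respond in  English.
To solve this, we need to take 3 derivatives of our velocity equation v(t) = -36·cos(4·t). Differentiating velocity, we get acceleration: a(t) = 144·sin(4·t). The derivative of acceleration gives jerk: j(t) = 576·cos(4·t). Taking d/dt of j(t), we find s(t) = -2304·sin(4·t). Using s(t) = -2304·sin(4·t) and substituting t = pi/8, we find s = -2304.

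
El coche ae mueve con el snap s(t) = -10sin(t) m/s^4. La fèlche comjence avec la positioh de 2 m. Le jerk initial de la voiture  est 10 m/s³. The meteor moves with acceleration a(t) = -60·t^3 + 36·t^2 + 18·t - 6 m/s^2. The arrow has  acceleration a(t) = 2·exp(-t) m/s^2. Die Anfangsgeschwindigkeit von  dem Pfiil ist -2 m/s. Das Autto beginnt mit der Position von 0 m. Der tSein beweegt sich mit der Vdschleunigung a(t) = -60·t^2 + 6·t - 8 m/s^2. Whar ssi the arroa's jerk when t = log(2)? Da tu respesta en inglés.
We must differentiate our acceleration equation a(t) = 2·exp(-t) 1 time. The derivative of acceleration gives jerk: j(t) = -2·exp(-t). Using j(t) = -2·exp(-t) and substituting t = log(2), we find j = -1.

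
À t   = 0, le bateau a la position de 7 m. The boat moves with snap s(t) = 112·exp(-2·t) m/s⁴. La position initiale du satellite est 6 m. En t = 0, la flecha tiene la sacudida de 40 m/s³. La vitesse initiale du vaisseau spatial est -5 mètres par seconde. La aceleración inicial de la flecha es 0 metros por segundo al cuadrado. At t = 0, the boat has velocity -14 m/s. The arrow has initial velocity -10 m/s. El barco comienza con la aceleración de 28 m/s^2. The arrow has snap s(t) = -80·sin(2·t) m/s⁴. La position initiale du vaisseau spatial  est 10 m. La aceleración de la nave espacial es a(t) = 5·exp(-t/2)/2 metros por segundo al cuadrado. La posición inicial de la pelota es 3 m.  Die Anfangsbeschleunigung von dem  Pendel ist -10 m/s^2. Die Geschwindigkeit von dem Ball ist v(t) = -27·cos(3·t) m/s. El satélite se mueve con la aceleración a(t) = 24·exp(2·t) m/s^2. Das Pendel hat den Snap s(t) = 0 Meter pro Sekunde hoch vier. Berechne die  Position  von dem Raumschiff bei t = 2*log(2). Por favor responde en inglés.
We must find the integral of our acceleration equation a(t) = 5·exp(-t/2)/2 2 times. Integrating acceleration and using the initial condition v(0) = -5, we get v(t) = -5·exp(-t/2). Finding the integral of v(t) and using x(0) = 10: x(t) = 10·exp(-t/2). From the given position equation x(t) = 10·exp(-t/2), we substitute t = 2*log(2) to get x = 5.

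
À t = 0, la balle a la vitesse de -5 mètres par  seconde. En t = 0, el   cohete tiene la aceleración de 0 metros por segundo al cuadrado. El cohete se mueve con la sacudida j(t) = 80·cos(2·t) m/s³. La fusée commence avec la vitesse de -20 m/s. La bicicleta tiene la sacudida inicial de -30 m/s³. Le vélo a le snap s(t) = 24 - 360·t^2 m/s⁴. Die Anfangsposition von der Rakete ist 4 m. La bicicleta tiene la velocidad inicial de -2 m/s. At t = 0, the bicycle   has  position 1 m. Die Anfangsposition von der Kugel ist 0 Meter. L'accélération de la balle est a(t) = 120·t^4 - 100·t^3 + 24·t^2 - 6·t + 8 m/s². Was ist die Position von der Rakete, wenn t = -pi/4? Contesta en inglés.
To solve this, we need to take 3 antiderivatives of our jerk equation j(t) = 80·cos(2·t). The antiderivative of jerk, with a(0) = 0, gives acceleration: a(t) = 40·sin(2·t). Finding the antiderivative of a(t) and using v(0) = -20: v(t) = -20·cos(2·t). The antiderivative of velocity, with x(0) = 4, gives position: x(t) = 4 - 10·sin(2·t). We have position x(t) = 4 - 10·sin(2·t). Substituting t = -pi/4: x(-pi/4) = 14.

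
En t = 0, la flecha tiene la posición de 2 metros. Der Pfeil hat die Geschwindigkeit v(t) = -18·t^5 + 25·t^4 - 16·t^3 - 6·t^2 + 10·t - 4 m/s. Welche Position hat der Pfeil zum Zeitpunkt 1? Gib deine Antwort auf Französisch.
Nous devons intégrer notre équation de la vitesse v(t) = -18·t^5 + 25·t^4 - 16·t^3 - 6·t^2 + 10·t - 4 1 fois. En intégrant la vitesse et en utilisant la condition initiale x(0) = 2, nous obtenons x(t) = -3·t^6 + 5·t^5 - 4·t^4 - 2·t^3 + 5·t^2 - 4·t + 2. De l'équation de la position x(t) = -3·t^6 + 5·t^5 - 4·t^4 - 2·t^3 + 5·t^2 - 4·t + 2, nous substituons t = 1 pour obtenir x = -1.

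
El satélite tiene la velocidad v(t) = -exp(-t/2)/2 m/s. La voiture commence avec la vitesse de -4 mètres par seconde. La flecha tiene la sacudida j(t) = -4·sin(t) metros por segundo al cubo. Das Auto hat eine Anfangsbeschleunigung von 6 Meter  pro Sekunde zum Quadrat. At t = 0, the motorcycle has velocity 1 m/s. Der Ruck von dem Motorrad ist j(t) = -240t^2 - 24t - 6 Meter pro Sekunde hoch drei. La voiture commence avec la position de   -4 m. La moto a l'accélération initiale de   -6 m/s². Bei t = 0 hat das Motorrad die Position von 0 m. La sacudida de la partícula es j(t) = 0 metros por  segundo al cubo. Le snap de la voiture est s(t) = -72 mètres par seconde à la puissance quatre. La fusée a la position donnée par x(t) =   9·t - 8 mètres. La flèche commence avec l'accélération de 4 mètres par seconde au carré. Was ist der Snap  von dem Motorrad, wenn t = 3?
Um dies zu lösen, müssen wir 1 Ableitung unserer Gleichung für den Ruck j(t) = -240·t^2 - 24·t - 6 nehmen. Durch Ableiten von dem Ruck erhalten wir den Snap: s(t) = -480·t - 24. Aus der Gleichung für den Snap s(t) = -480·t - 24, setzen wir t = 3 ein und erhalten s = -1464.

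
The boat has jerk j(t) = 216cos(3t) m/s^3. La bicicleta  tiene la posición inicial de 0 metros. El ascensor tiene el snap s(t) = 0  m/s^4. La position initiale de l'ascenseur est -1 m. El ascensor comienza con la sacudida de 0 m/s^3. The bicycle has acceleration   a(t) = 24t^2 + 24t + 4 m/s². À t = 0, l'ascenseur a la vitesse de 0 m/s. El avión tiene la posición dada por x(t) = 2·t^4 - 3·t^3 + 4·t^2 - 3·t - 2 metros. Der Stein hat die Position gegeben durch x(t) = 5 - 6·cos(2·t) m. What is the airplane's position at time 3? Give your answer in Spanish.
Tenemos la posición x(t) = 2·t^4 - 3·t^3 + 4·t^2 - 3·t - 2. Sustituyendo t = 3: x(3) = 106.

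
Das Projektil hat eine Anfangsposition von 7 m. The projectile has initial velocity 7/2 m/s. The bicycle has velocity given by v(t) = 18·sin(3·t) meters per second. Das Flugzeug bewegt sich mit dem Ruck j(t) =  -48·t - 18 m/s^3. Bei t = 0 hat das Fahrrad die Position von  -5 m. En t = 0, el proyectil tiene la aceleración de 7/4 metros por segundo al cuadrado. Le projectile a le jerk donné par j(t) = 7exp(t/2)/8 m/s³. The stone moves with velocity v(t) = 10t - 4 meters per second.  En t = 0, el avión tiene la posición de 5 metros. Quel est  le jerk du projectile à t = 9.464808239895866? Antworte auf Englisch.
We have jerk j(t) = 7·exp(t/2)/8. Substituting t = 9.464808239895866: j(9.464808239895866) = 99.3722328769497.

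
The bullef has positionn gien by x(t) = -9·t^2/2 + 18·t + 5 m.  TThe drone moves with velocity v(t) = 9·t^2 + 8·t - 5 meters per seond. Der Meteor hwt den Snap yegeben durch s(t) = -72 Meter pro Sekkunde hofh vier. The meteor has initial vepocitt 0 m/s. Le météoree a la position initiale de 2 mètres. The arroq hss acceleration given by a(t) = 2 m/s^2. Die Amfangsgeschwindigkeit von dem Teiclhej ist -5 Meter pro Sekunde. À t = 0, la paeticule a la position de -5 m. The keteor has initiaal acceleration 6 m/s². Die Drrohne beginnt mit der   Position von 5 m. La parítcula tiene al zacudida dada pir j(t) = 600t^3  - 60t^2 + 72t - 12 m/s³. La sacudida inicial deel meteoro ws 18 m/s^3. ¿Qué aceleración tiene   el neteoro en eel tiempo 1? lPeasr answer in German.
Um dies zu lösen, müssen wir 2 Stammfunktionen unserer Gleichung für den Snap s(t) = -72 finden. Durch Integration von dem Snap und Verwendung der Anfangsbedingung j(0) = 18, erhalten wir j(t) = 18 - 72·t. Durch Integration von dem Ruck und Verwendung der Anfangsbedingung a(0) = 6, erhalten wir a(t) = -36·t^2 + 18·t + 6. Aus der Gleichung für die Beschleunigung a(t) = -36·t^2 + 18·t + 6, setzen wir t = 1 ein und erhalten a = -12.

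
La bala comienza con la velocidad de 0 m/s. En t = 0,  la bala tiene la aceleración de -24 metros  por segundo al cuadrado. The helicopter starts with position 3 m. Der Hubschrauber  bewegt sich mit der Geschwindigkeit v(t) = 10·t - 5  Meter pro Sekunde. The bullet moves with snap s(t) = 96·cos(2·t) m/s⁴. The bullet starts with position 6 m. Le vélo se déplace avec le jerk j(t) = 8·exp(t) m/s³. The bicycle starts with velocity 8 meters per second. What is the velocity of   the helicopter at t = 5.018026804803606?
Using v(t) = 10·t - 5 and substituting t = 5.018026804803606, we find v = 45.1802680480361.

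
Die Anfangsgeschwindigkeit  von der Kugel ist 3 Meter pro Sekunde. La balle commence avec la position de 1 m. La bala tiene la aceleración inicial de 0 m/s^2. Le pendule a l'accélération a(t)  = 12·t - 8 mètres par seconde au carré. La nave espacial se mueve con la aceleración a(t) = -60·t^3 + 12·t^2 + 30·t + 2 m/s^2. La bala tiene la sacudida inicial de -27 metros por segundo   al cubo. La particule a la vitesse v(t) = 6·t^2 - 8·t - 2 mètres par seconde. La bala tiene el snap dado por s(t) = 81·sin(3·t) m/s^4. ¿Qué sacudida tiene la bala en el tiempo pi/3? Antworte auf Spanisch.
Para resolver esto, necesitamos tomar 1 antiderivada de nuestra ecuación del snap s(t) = 81·sin(3·t). La integral del snap es la sacudida. Usando j(0) = -27, obtenemos j(t) = -27·cos(3·t). De la ecuación de la sacudida j(t) = -27·cos(3·t), sustituimos t = pi/3 para obtener j = 27.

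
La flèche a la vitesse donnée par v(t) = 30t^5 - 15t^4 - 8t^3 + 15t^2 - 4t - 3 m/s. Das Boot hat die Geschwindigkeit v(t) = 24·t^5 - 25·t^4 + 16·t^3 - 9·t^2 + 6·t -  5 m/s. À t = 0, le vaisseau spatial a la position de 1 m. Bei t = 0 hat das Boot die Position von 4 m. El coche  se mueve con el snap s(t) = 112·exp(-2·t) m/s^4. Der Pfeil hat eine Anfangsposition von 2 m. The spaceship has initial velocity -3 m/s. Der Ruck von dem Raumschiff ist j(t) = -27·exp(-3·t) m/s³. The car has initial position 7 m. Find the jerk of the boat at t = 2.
We must differentiate our velocity equation v(t) = 24·t^5 - 25·t^4 + 16·t^3 - 9·t^2 + 6·t - 5 2 times. The derivative of velocity gives acceleration: a(t) = 120·t^4 - 100·t^3 + 48·t^2 - 18·t + 6. Differentiating acceleration, we get jerk: j(t) = 480·t^3 - 300·t^2 + 96·t - 18. Using j(t) = 480·t^3 - 300·t^2 + 96·t - 18 and substituting t = 2, we find j = 2814.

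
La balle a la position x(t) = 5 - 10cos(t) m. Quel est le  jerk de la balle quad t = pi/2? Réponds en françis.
Pour résoudre ceci, nous devons prendre 3 dérivées de notre équation de la position x(t) = 5 - 10·cos(t). En prenant d/dt de x(t), nous trouvons v(t) = 10·sin(t). En dérivant la vitesse, nous obtenons l'accélération: a(t) = 10·cos(t). En dérivant l'accélération, nous obtenons le jerk: j(t) = -10·sin(t). Nous avons le jerk j(t) = -10·sin(t). En substituant t = pi/2: j(pi/2) = -10.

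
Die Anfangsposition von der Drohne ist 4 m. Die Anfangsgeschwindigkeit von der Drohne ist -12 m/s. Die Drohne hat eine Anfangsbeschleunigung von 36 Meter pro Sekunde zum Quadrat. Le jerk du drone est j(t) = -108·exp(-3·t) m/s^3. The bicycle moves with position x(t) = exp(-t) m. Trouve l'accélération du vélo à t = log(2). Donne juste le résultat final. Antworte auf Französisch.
L'accélération à t = log(2) est a = 1/2.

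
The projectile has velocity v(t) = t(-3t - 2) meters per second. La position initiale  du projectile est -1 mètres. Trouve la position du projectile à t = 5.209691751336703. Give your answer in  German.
Wir müssen die Stammfunktion unserer Gleichung für die Geschwindigkeit v(t) = t·(-3·t - 2) 1-mal finden. Mit ∫v(t)dt und Anwendung von x(0) = -1, finden wir x(t) = -t^3 - t^2 - 1. Aus der Gleichung für die Position x(t) = -t^3 - t^2 - 1, setzen wir t = 5.209691751336703 ein und erhalten x = -169.536549231412.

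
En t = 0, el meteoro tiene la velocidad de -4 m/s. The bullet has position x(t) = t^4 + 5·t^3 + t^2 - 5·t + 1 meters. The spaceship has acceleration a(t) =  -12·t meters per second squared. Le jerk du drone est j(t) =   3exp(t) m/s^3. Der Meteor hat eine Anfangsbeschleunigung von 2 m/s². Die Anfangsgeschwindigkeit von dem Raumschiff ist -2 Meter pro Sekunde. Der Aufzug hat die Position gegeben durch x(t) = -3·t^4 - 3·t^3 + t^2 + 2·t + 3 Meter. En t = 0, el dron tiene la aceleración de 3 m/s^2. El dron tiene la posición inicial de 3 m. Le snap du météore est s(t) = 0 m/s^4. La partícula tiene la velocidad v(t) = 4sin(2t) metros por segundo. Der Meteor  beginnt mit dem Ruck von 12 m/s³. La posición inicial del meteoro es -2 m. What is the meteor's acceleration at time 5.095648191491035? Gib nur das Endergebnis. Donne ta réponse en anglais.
The answer is 63.1477782978924.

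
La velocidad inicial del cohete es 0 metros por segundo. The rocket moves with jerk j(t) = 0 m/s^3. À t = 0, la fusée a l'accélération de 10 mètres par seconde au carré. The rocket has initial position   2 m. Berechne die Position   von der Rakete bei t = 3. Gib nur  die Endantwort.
Die Antwort ist 47.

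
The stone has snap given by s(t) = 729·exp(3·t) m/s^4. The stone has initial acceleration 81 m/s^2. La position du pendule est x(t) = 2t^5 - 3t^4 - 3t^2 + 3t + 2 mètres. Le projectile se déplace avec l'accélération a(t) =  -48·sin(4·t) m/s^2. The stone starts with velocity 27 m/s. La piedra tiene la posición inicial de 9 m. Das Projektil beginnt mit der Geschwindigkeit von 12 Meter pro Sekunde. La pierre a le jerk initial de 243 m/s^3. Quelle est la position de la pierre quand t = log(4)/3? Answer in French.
Nous devons trouver l'intégrale de notre équation du snap s(t) = 729·exp(3·t) 4 fois. La primitive du snap, avec j(0) = 243, donne le jerk: j(t) = 243·exp(3·t). En prenant ∫j(t)dt et en appliquant a(0) = 81, nous trouvons a(t) = 81·exp(3·t). La primitive de l'accélération est la vitesse. En utilisant v(0) = 27, nous obtenons v(t) = 27·exp(3·t). La primitive de la vitesse, avec x(0) = 9, donne la position: x(t) = 9·exp(3·t). De l'équation de la position x(t) = 9·exp(3·t), nous substituons t = log(4)/3 pour obtenir x = 36.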